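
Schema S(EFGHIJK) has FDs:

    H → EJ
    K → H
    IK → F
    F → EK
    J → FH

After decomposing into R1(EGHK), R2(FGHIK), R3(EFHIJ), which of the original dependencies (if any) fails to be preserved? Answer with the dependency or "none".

none

H → EJ lies within R3.
K → H lies within R1.
IK → F lies within R2.
F → EK: restricted closure across fragments reaches EK.
J → FH lies within R3.
Every dependency is enforceable on the fragments, so the decomposition is dependency-preserving.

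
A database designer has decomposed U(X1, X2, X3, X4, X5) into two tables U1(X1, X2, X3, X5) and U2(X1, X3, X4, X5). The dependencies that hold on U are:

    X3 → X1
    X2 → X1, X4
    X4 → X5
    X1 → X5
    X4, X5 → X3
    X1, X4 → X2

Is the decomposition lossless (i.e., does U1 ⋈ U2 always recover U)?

No

Common attributes: U1 ∩ U2 = {X1, X3, X5}.
No dependency enlarges {X1, X3, X5}, so (X1, X3, X5)⁺ = {X1, X3, X5}.
The closure contains neither all of U1 = {X1, X2, X3, X5} nor all of U2 = {X1, X3, X4, X5}, so the common attributes are not a superkey of either fragment. The join is lossy.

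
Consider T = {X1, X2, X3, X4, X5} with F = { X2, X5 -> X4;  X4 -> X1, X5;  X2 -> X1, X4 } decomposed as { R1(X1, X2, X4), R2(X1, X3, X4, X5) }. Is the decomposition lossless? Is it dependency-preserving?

Lossless test: (X1, X4)⁺ = {X1, X4, X5}, which is a superkey of neither fragment — lossy.
Dependency preservation: X2, X5 → X4 is not contained in any single fragment, but the restricted closure of its left-hand side across the fragments still reaches the right-hand side; the remaining FDs each lie inside some fragment. All dependencies are preserved.

lossy but dependency-preserving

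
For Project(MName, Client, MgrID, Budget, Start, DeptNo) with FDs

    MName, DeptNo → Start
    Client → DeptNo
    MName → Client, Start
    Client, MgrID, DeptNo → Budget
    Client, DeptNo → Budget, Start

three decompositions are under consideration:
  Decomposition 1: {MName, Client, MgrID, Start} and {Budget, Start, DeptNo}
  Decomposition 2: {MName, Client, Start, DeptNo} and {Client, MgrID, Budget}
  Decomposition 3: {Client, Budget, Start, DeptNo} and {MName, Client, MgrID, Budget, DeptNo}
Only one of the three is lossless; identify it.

Decomposition 3

Decomposition 1: common = {Start}, closure = {Start} → lossy.
Decomposition 2: common = {Client}, closure = {Client, Budget, Start, DeptNo} → lossy.
Decomposition 3: common = {Client, Budget, DeptNo}, closure = {Client, Budget, Start, DeptNo} → lossless.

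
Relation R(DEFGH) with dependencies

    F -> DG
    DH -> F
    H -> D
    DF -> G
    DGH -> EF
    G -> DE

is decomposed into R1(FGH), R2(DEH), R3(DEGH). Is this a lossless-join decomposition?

Chase test. Columns are DEFGH; row i has aⱼ where attribute j ∈ Ri, else bᵢⱼ.
Initial tableau (one row per fragment):
  row 1: b11 b12 a3 a4 a5
  row 2: a1 a2 b23 b24 a5
  row 3: a1 a2 b33 a4 a5
Rows 2 and 3 agree on DH; apply DH→F and equate their F entries.
Rows 1 and 2 agree on H; apply H→D and equate their D entries.
Rows 2 and 3 agree on DF; apply DF→G and equate their G entries.
Rows 1 and 2 agree on DGH; apply DGH→EF and equate their EF entries.
Row 1 is now all distinguished symbols — the join is lossless.

Yes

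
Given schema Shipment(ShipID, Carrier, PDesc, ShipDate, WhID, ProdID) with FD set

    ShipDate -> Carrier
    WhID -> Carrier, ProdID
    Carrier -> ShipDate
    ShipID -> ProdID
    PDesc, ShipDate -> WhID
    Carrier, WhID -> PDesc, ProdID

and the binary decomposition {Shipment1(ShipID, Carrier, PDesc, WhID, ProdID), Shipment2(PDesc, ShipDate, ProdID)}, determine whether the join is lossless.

No

Common attributes: Shipment1 ∩ Shipment2 = {PDesc, ProdID}.
No dependency enlarges {PDesc, ProdID}, so (PDesc, ProdID)⁺ = {PDesc, ProdID}.
The closure contains neither all of Shipment1 = {ShipID, Carrier, PDesc, WhID, ProdID} nor all of Shipment2 = {PDesc, ShipDate, ProdID}, so the common attributes are not a superkey of either fragment. The join is lossy.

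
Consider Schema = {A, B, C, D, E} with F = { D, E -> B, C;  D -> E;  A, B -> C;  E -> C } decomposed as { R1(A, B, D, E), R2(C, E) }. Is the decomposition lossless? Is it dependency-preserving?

lossless but not dependency-preserving

Lossless test: (E)⁺ = {C, E}, which contains all of one fragment — lossless.
Dependency preservation: the restricted closure of {A, B} across the fragments never reaches {C}, so A, B → C cannot be enforced without a join — not preserved.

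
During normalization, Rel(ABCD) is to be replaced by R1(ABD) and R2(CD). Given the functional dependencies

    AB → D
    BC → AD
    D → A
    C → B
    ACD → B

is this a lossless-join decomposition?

Common attributes: R1 ∩ R2 = {D}.
Closure of {D}: D → A applies, adding A. So (D)⁺ = {AD}.
The closure contains neither all of R1 = {ABD} nor all of R2 = {CD}, so the common attributes are not a superkey of either fragment. The join is lossy.

No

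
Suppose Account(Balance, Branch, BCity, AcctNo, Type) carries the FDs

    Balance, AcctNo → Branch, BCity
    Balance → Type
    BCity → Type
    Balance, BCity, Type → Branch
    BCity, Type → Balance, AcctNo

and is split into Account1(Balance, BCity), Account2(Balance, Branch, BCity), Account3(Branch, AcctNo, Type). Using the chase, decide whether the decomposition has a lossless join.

Chase test. Columns are Balance, Branch, BCity, AcctNo, Type; row i has aⱼ where attribute j ∈ Accounti, else bᵢⱼ.
Initial tableau (one row per fragment):
  row 1: a1 b12 a3 b14 b15
  row 2: a1 a2 a3 b24 b25
  row 3: b31 a2 b33 a4 a5
Rows 1 and 2 agree on Balance; apply Balance→Type and equate their Type entries.
Rows 1 and 2 agree on Balance, BCity, Type; apply Balance, BCity, Type→Branch and equate their Branch entries.
Rows 1 and 2 agree on BCity, Type; apply BCity, Type→Balance, AcctNo and equate their Balance, AcctNo entries.
No row becomes fully distinguished — the join is lossy.

No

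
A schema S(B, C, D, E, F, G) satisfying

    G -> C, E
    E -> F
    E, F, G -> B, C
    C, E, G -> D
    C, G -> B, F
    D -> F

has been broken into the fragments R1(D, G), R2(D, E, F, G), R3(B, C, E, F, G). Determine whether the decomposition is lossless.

Chase test. Columns are B, C, D, E, F, G; row i has aⱼ where attribute j ∈ Ri, else bᵢⱼ.
Initial tableau (one row per fragment):
  row 1: b11 b12 a3 b14 b15 a6
  row 2: b21 b22 a3 a4 a5 a6
  row 3: a1 a2 b33 a4 a5 a6
Rows 1 and 2 agree on G; apply G→C, E and equate their C, E entries.
Rows 1 and 3 agree on G; apply G→C, E and equate their C, E entries.
Rows 1 and 2 agree on E; apply E→F and equate their F entries.
Rows 1 and 2 agree on E, F, G; apply E, F, G→B, C and equate their B, C entries.
Rows 1 and 3 agree on E, F, G; apply E, F, G→B, C and equate their B, C entries.
Rows 1 and 3 agree on C, E, G; apply C, E, G→D and equate their D entries.
Row 1 is now all distinguished symbols — the join is lossless.

Yes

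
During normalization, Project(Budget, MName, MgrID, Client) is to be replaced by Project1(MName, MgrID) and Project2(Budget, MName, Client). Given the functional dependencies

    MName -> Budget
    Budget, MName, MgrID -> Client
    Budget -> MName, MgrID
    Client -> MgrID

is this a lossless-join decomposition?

Common attributes: Project1 ∩ Project2 = {MName}.
Closure of {MName}: MName → Budget applies, adding Budget; Budget → MName, MgrID applies, adding MgrID; Budget, MName, MgrID → Client applies, adding Client. So (MName)⁺ = {Budget, MName, MgrID, Client}.
This closure contains every attribute of Project1, so Project1 ∩ Project2 → Project1. The join is lossless.

Yes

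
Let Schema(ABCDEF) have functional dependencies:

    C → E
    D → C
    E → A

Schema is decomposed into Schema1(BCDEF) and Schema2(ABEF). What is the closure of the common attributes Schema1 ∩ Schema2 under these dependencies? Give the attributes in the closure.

ABEF

Schema1 ∩ Schema2 = {BEF}.
E → A applies, adding A
Closure: {ABEF}.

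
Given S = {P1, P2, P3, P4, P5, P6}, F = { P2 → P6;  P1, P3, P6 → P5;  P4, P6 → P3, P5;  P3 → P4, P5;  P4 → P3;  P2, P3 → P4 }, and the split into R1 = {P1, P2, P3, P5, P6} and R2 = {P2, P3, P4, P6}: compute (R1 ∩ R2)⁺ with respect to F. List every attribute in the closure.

P2, P3, P4, P5, P6

R1 ∩ R2 = {P2, P3, P6}.
P3 → P4, P5 applies, adding P4, P5
Closure: {P2, P3, P4, P5, P6}.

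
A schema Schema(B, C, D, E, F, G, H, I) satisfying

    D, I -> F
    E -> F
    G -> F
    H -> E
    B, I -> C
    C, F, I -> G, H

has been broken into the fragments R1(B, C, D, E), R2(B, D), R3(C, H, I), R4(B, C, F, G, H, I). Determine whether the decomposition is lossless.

No

Chase test. Columns are B, C, D, E, F, G, H, I; row i has aⱼ where attribute j ∈ Ri, else bᵢⱼ.
Initial tableau (one row per fragment):
  row 1: a1 a2 a3 a4 b15 b16 b17 b18
  row 2: a1 b22 a3 b24 b25 b26 b27 b28
  row 3: b31 a2 b33 b34 b35 b36 a7 a8
  row 4: a1 a2 b43 b44 a5 a6 a7 a8
Rows 3 and 4 agree on H; apply H→E and equate their E entries.
Rows 3 and 4 agree on E; apply E→F and equate their F entries.
Rows 3 and 4 agree on C, F, I; apply C, F, I→G, H and equate their G, H entries.
No row becomes fully distinguished — the join is lossy.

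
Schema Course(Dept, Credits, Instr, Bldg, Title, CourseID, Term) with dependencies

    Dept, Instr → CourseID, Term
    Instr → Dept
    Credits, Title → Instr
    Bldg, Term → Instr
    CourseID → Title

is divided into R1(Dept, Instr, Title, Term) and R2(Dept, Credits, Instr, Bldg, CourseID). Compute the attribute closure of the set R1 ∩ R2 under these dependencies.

R1 ∩ R2 = {Dept, Instr}.
Dept, Instr → CourseID, Term applies, adding CourseID, Term
CourseID → Title applies, adding Title
Closure: {Dept, Instr, Title, CourseID, Term}.

Dept, Instr, Title, CourseID, Term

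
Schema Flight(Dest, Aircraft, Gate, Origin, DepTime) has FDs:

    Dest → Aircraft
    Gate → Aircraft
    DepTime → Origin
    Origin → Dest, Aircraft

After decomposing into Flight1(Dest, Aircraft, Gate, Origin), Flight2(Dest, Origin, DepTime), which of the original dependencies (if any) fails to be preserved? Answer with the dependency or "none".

Dest → Aircraft lies within Flight1.
Gate → Aircraft lies within Flight1.
DepTime → Origin lies within Flight2.
Origin → Dest, Aircraft lies within Flight1.
Every dependency is enforceable on the fragments, so the decomposition is dependency-preserving.

none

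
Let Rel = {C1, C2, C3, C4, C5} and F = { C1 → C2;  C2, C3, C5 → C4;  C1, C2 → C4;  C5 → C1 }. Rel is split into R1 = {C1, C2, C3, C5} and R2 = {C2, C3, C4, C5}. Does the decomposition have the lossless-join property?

Yes

Common attributes: R1 ∩ R2 = {C2, C3, C5}.
Closure of {C2, C3, C5}: C2, C3, C5 → C4 applies, adding C4; C5 → C1 applies, adding C1. So (C2, C3, C5)⁺ = {C1, C2, C3, C4, C5}.
This closure contains every attribute of R1, so R1 ∩ R2 → R1. The join is lossless.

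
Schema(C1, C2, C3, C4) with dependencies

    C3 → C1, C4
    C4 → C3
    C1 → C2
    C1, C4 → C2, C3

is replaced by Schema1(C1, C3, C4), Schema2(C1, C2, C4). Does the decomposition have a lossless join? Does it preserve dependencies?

Lossless test: (C1, C4)⁺ = {C1, C2, C3, C4}, which contains all of one fragment — lossless.
Dependency preservation: C1, C4 → C2, C3 is not contained in any single fragment, but the restricted closure of its left-hand side across the fragments still reaches the right-hand side; the remaining FDs each lie inside some fragment. All dependencies are preserved.

lossless and dependency-preserving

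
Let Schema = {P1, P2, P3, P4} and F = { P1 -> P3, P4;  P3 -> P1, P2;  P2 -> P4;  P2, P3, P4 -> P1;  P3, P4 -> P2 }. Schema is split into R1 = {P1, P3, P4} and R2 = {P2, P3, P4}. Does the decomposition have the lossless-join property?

Yes

Common attributes: R1 ∩ R2 = {P3, P4}.
Closure of {P3, P4}: P3 → P1, P2 applies, adding P1, P2. So (P3, P4)⁺ = {P1, P2, P3, P4}.
This closure contains every attribute of R1, so R1 ∩ R2 → R1. The join is lossless.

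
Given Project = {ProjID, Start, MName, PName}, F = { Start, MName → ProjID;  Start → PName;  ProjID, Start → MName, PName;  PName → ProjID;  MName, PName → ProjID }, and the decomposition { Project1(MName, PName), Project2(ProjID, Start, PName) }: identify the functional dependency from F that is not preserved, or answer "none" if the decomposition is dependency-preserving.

Check ProjID, Start → MName, PName: no single fragment contains all of {ProjID, Start, MName, PName}, and the restricted closure of {ProjID, Start} across the fragments never reaches {MName, PName}.
Start, MName → ProjID is preserved.
Start → PName is preserved.
PName → ProjID is preserved.
MName, PName → ProjID is preserved.

ProjID, Start → MName, PName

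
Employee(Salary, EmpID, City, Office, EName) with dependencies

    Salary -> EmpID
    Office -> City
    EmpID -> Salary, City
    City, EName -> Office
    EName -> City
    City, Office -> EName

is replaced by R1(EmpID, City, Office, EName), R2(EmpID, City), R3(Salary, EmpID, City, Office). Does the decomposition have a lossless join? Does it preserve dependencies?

lossless and dependency-preserving

Lossless test (chase): Rows 1 and 2 agree on EmpID; apply EmpID→Salary, City and equate their Salary, City entries. Rows 1 and 3 agree on EmpID; apply EmpID→Salary, City and equate their Salary, City entries. Rows 1 and 3 agree on City, Office; apply City, Office→EName and equate their EName entries. Row 1 is now all distinguished symbols — the join is lossless.
Dependency preservation: every FD's attributes lie within a single fragment, so each can be enforced locally — preserved.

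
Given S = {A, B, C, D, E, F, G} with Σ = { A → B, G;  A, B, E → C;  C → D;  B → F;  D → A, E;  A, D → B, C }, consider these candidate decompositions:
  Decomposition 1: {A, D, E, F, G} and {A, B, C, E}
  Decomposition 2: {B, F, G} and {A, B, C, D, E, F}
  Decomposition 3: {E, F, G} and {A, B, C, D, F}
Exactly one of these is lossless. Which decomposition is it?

Decomposition 1: common = {A, E}, closure = {A, B, C, D, E, F, G} → lossless.
Decomposition 2: common = {B, F}, closure = {B, F} → lossy.
Decomposition 3: common = {F}, closure = {F} → lossy.

Decomposition 1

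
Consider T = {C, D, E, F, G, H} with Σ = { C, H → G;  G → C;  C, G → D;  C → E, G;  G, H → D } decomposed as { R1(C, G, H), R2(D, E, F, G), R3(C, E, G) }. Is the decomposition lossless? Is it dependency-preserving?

Lossless test (chase): Rows 1 and 2 agree on G; apply G→C and equate their C entries. Rows 1 and 2 agree on C, G; apply C, G→D and equate their D entries. Rows 1 and 3 agree on C, G; apply C, G→D and equate their D entries. Rows 1 and 2 agree on C; apply C→E, G and equate their E, G entries. No row becomes fully distinguished — the join is lossy.
Dependency preservation: C, G → D; G, H → D are not contained in any single fragment, but the restricted closure of each left-hand side across the fragments still reaches the right-hand side; the remaining FDs each lie inside some fragment. All dependencies are preserved.

lossy but dependency-preserving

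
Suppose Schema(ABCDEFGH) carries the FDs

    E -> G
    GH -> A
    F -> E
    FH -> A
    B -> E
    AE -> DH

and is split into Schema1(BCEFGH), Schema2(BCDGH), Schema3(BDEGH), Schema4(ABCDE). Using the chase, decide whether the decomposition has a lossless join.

No

Chase test. Columns are ABCDEFGH; row i has aⱼ where attribute j ∈ Schemai, else bᵢⱼ.
Initial tableau (one row per fragment):
  row 1: b11 a2 a3 b14 a5 a6 a7 a8
  row 2: b21 a2 a3 a4 b25 b26 a7 a8
  row 3: b31 a2 b33 a4 a5 b36 a7 a8
  row 4: a1 a2 a3 a4 a5 b46 b47 b48
Rows 1 and 4 agree on E; apply E→G and equate their G entries.
Rows 1 and 2 agree on GH; apply GH→A and equate their A entries.
Rows 1 and 3 agree on GH; apply GH→A and equate their A entries.
Rows 1 and 2 agree on B; apply B→E and equate their E entries.
Rows 1 and 2 agree on AE; apply AE→DH and equate their DH entries.
No row becomes fully distinguished — the join is lossy.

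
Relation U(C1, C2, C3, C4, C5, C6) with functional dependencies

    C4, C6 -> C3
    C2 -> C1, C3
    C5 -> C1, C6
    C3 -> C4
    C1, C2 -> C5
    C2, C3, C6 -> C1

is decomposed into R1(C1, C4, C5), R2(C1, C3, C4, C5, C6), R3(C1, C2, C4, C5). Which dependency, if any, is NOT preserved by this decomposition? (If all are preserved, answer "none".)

none

C4, C6 → C3 lies within R2.
C2 → C1, C3: restricted closure across fragments reaches C1, C3.
C5 → C1, C6 lies within R2.
C3 → C4 lies within R2.
C1, C2 → C5 lies within R3.
C2, C3, C6 → C1: restricted closure across fragments reaches C1.
Every dependency is enforceable on the fragments, so the decomposition is dependency-preserving.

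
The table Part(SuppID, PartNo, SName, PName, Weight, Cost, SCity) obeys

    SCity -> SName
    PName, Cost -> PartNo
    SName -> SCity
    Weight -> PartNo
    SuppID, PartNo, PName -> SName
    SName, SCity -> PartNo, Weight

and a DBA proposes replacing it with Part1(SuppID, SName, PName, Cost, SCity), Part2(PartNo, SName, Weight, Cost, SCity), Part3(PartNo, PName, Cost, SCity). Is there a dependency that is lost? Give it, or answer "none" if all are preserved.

SuppID, PartNo, PName -> SName

Check SuppID, PartNo, PName → SName: no single fragment contains all of {SuppID, PartNo, SName, PName}, and the restricted closure of {SuppID, PartNo, PName} across the fragments never reaches {SName}.
SCity → SName is preserved.
PName, Cost → PartNo is preserved.
SName → SCity is preserved.
Weight → PartNo is preserved.
SName, SCity → PartNo, Weight is preserved.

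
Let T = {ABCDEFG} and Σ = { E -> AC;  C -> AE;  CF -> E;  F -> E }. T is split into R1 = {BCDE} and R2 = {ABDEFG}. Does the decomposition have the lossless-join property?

Yes

Common attributes: R1 ∩ R2 = {BDE}.
Closure of {BDE}: E → AC applies, adding AC. So (BDE)⁺ = {ABCDE}.
This closure contains every attribute of R1, so R1 ∩ R2 → R1. The join is lossless.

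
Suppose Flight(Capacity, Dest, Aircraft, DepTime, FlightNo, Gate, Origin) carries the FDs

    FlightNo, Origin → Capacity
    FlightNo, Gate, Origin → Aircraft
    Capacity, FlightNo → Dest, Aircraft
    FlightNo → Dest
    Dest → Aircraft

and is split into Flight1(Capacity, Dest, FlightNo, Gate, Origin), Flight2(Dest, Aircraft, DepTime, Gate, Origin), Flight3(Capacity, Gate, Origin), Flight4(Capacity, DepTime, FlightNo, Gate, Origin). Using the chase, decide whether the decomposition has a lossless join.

Chase test. Columns are Capacity, Dest, Aircraft, DepTime, FlightNo, Gate, Origin; row i has aⱼ where attribute j ∈ Flighti, else bᵢⱼ.
Initial tableau (one row per fragment):
  row 1: a1 a2 b13 b14 a5 a6 a7
  row 2: b21 a2 a3 a4 b25 a6 a7
  row 3: a1 b32 b33 b34 b35 a6 a7
  row 4: a1 b42 b43 a4 a5 a6 a7
Rows 1 and 4 agree on FlightNo, Gate, Origin; apply FlightNo, Gate, Origin→Aircraft and equate their Aircraft entries.
Rows 1 and 4 agree on Capacity, FlightNo; apply Capacity, FlightNo→Dest, Aircraft and equate their Dest, Aircraft entries.
Rows 1 and 2 agree on Dest; apply Dest→Aircraft and equate their Aircraft entries.
Row 4 is now all distinguished symbols — the join is lossless.

Yes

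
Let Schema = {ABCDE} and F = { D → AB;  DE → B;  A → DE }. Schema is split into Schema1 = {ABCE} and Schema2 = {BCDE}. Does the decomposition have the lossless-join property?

No

Common attributes: Schema1 ∩ Schema2 = {BCE}.
No dependency enlarges {BCE}, so (BCE)⁺ = {BCE}.
The closure contains neither all of Schema1 = {ABCE} nor all of Schema2 = {BCDE}, so the common attributes are not a superkey of either fragment. The join is lossy.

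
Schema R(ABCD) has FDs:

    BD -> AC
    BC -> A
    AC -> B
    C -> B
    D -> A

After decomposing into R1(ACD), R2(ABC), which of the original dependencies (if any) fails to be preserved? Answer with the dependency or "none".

Check BD → AC: no single fragment contains all of {ABCD}, and the restricted closure of {BD} across the fragments never reaches {AC}.
BC → A is preserved.
AC → B is preserved.
C → B is preserved.
D → A is preserved.

BD -> AC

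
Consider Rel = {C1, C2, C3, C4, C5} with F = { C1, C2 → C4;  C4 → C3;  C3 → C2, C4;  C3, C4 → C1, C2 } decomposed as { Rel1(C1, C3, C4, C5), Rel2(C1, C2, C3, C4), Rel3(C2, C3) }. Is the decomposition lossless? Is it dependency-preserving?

Lossless test (chase): Rows 1 and 2 agree on C3; apply C3→C2, C4 and equate their C2, C4 entries. Rows 1 and 3 agree on C3; apply C3→C2, C4 and equate their C2, C4 entries. Rows 1 and 3 agree on C3, C4; apply C3, C4→C1, C2 and equate their C1, C2 entries. Row 1 is now all distinguished symbols — the join is lossless.
Dependency preservation: every FD's attributes lie within a single fragment, so each can be enforced locally — preserved.

lossless and dependency-preserving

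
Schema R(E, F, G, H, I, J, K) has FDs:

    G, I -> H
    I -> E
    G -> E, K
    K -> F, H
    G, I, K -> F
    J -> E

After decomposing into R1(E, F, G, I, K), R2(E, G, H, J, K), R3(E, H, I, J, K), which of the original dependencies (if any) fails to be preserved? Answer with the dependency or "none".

G, I → H: restricted closure across fragments reaches H.
I → E lies within R1.
G → E, K lies within R1.
K → F, H: restricted closure across fragments reaches F, H.
G, I, K → F lies within R1.
J → E lies within R2.
Every dependency is enforceable on the fragments, so the decomposition is dependency-preserving.

none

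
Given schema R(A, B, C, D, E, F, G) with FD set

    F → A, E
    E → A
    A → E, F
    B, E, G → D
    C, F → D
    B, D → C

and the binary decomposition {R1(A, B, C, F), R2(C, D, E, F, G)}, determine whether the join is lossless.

No

Common attributes: R1 ∩ R2 = {C, F}.
Closure of {C, F}: F → A, E applies, adding A, E; C, F → D applies, adding D. So (C, F)⁺ = {A, C, D, E, F}.
The closure contains neither all of R1 = {A, B, C, F} nor all of R2 = {C, D, E, F, G}, so the common attributes are not a superkey of either fragment. The join is lossy.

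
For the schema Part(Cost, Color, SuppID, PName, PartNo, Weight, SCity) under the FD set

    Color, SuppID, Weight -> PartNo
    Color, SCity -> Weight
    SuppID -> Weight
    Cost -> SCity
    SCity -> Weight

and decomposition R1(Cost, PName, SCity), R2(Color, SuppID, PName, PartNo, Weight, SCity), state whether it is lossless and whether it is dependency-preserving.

Lossless test: (PName, SCity)⁺ = {PName, Weight, SCity}, which is a superkey of neither fragment — lossy.
Dependency preservation: every FD's attributes lie within a single fragment, so each can be enforced locally — preserved.

lossy but dependency-preserving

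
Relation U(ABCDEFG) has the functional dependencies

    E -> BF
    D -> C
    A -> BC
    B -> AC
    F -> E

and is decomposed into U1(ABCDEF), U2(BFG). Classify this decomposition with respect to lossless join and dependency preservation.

Lossless test: (BF)⁺ = {ABCEF}, which is a superkey of neither fragment — lossy.
Dependency preservation: every FD's attributes lie within a single fragment, so each can be enforced locally — preserved.

lossy but dependency-preserving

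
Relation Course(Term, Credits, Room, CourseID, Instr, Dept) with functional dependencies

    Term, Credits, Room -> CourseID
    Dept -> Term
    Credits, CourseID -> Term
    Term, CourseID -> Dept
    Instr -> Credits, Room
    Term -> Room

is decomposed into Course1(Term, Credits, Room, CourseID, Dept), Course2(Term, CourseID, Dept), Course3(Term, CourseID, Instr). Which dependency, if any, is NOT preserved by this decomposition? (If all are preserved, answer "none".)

Check Instr → Credits, Room: no single fragment contains all of {Credits, Room, Instr}, and the restricted closure of {Instr} across the fragments never reaches {Credits, Room}.
Term, Credits, Room → CourseID is preserved.
Dept → Term is preserved.
Credits, CourseID → Term is preserved.
Term, CourseID → Dept is preserved.
Term → Room is preserved.

Instr -> Credits, Room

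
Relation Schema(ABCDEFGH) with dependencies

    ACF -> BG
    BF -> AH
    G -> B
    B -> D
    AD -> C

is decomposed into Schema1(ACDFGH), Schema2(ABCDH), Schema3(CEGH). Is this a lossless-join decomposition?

Chase test. Columns are ABCDEFGH; row i has aⱼ where attribute j ∈ Schemai, else bᵢⱼ.
Initial tableau (one row per fragment):
  row 1: a1 b12 a3 a4 b15 a6 a7 a8
  row 2: a1 a2 a3 a4 b25 b26 b27 a8
  row 3: b31 b32 a3 b34 a5 b36 a7 a8
Rows 1 and 3 agree on G; apply G→B and equate their B entries.
Rows 1 and 3 agree on B; apply B→D and equate their D entries.
No row becomes fully distinguished — the join is lossy.

No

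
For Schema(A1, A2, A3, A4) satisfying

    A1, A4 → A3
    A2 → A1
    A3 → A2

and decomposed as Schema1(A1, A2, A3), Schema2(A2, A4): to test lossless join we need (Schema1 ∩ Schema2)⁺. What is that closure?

Schema1 ∩ Schema2 = {A2}.
A2 → A1 applies, adding A1
Closure: {A1, A2}.

A1, A2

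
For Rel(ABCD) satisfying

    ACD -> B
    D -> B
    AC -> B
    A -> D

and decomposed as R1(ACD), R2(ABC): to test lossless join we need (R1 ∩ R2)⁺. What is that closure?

R1 ∩ R2 = {AC}.
AC → B applies, adding B
A → D applies, adding D
Closure: {ABCD}.

ABCD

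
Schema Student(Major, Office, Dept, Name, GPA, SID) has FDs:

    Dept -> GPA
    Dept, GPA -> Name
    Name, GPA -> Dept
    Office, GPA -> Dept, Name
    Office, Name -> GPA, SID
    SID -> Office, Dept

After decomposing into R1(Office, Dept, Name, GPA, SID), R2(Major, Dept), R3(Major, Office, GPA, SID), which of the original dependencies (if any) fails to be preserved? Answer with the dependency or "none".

none

Dept → GPA lies within R1.
Dept, GPA → Name lies within R1.
Name, GPA → Dept lies within R1.
Office, GPA → Dept, Name lies within R1.
Office, Name → GPA, SID lies within R1.
SID → Office, Dept lies within R1.
Every dependency is enforceable on the fragments, so the decomposition is dependency-preserving.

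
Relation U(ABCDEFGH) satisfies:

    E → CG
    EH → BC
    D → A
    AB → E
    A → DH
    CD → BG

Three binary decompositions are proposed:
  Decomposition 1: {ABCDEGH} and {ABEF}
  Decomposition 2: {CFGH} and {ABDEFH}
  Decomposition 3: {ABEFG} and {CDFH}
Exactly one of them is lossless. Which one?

Decomposition 1

Decomposition 1: common = {ABE}, closure = {ABCDEGH} → lossless.
Decomposition 2: common = {FH}, closure = {FH} → lossy.
Decomposition 3: common = {F}, closure = {F} → lossy.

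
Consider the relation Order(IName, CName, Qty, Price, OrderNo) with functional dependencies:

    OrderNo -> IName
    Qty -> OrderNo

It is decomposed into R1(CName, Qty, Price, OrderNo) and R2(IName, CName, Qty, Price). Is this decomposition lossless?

Yes

Common attributes: R1 ∩ R2 = {CName, Qty, Price}.
Closure of {CName, Qty, Price}: Qty → OrderNo applies, adding OrderNo; OrderNo → IName applies, adding IName. So (CName, Qty, Price)⁺ = {IName, CName, Qty, Price, OrderNo}.
This closure contains every attribute of R1, so R1 ∩ R2 → R1. The join is lossless.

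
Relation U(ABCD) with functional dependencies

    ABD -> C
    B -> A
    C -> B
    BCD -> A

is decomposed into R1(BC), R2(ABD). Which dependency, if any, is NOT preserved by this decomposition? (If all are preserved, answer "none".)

ABD -> C

Check ABD → C: no single fragment contains all of {ABCD}, and the restricted closure of {ABD} across the fragments never reaches {C}.
B → A is preserved.
C → B is preserved.
BCD → A is preserved.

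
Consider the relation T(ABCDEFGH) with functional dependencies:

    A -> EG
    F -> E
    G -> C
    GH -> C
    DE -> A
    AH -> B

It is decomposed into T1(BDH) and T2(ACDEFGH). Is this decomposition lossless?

Common attributes: T1 ∩ T2 = {DH}.
No dependency enlarges {DH}, so (DH)⁺ = {DH}.
The closure contains neither all of T1 = {BDH} nor all of T2 = {ACDEFGH}, so the common attributes are not a superkey of either fragment. The join is lossy.

No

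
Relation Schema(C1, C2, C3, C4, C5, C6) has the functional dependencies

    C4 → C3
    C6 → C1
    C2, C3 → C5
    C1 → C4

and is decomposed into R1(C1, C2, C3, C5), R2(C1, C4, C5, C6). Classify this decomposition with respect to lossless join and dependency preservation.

Lossless test: (C1, C5)⁺ = {C1, C3, C4, C5}, which is a superkey of neither fragment — lossy.
Dependency preservation: the restricted closure of {C4} across the fragments never reaches {C3}, so C4 → C3 cannot be enforced without a join — not preserved.

lossy and not dependency-preserving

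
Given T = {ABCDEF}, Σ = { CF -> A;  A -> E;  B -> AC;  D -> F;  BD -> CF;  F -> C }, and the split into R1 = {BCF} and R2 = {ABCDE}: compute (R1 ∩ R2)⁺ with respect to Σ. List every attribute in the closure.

ABCE

R1 ∩ R2 = {BC}.
B → AC applies, adding A
A → E applies, adding E
Closure: {ABCE}.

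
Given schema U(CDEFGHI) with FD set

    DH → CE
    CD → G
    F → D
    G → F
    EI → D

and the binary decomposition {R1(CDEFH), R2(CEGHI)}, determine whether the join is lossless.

Common attributes: R1 ∩ R2 = {CEH}.
No dependency enlarges {CEH}, so (CEH)⁺ = {CEH}.
The closure contains neither all of R1 = {CDEFH} nor all of R2 = {CEGHI}, so the common attributes are not a superkey of either fragment. The join is lossy.

No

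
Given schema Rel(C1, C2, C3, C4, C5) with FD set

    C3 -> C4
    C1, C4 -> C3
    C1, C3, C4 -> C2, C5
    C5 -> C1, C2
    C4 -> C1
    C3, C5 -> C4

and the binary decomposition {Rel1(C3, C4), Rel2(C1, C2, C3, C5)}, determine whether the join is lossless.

Common attributes: Rel1 ∩ Rel2 = {C3}.
Closure of {C3}: C3 → C4 applies, adding C4; C4 → C1 applies, adding C1; C1, C3, C4 → C2, C5 applies, adding C2, C5. So (C3)⁺ = {C1, C2, C3, C4, C5}.
This closure contains every attribute of Rel1, so Rel1 ∩ Rel2 → Rel1. The join is lossless.

Yes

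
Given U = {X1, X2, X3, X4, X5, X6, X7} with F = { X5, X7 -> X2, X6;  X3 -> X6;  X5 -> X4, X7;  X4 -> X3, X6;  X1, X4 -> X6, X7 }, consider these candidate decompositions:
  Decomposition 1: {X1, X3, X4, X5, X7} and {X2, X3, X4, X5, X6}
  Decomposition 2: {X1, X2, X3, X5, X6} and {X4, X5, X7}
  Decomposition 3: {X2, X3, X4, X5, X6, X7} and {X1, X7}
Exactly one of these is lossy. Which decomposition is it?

Decomposition 1: common = {X3, X4, X5}, closure = {X2, X3, X4, X5, X6, X7} → lossless.
Decomposition 2: common = {X5}, closure = {X2, X3, X4, X5, X6, X7} → lossless.
Decomposition 3: common = {X7}, closure = {X7} → lossy.

Decomposition 3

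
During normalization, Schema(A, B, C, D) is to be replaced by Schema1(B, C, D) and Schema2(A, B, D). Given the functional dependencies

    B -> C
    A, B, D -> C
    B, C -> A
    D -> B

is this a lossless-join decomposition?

Yes

Common attributes: Schema1 ∩ Schema2 = {B, D}.
Closure of {B, D}: B → C applies, adding C; B, C → A applies, adding A. So (B, D)⁺ = {A, B, C, D}.
This closure contains every attribute of Schema1, so Schema1 ∩ Schema2 → Schema1. The join is lossless.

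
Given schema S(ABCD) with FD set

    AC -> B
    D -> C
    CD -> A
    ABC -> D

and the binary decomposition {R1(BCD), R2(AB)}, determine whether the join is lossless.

No

Common attributes: R1 ∩ R2 = {B}.
No dependency enlarges {B}, so (B)⁺ = {B}.
The closure contains neither all of R1 = {BCD} nor all of R2 = {AB}, so the common attributes are not a superkey of either fragment. The join is lossy.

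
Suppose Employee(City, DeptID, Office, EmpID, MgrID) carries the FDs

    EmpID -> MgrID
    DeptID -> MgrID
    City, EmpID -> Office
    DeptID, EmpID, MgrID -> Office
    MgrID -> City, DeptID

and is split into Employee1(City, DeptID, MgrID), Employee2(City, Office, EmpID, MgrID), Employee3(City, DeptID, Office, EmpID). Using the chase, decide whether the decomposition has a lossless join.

Chase test. Columns are City, DeptID, Office, EmpID, MgrID; row i has aⱼ where attribute j ∈ Employeei, else bᵢⱼ.
Initial tableau (one row per fragment):
  row 1: a1 a2 b13 b14 a5
  row 2: a1 b22 a3 a4 a5
  row 3: a1 a2 a3 a4 b35
Rows 2 and 3 agree on EmpID; apply EmpID→MgrID and equate their MgrID entries.
Rows 1 and 2 agree on MgrID; apply MgrID→City, DeptID and equate their City, DeptID entries.
Row 2 is now all distinguished symbols — the join is lossless.

Yes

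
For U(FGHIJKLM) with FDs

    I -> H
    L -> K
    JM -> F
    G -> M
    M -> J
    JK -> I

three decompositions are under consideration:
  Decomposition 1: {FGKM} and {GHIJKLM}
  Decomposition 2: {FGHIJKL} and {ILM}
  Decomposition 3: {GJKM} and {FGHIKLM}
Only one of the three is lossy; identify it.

Decomposition 2

Decomposition 1: common = {GKM}, closure = {FGHIJKM} → lossless.
Decomposition 2: common = {IL}, closure = {HIKL} → lossy.
Decomposition 3: common = {GKM}, closure = {FGHIJKM} → lossless.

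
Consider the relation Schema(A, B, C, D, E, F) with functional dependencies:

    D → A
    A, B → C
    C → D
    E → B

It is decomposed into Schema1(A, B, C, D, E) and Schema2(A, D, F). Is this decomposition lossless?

No

Common attributes: Schema1 ∩ Schema2 = {A, D}.
No dependency enlarges {A, D}, so (A, D)⁺ = {A, D}.
The closure contains neither all of Schema1 = {A, B, C, D, E} nor all of Schema2 = {A, D, F}, so the common attributes are not a superkey of either fragment. The join is lossy.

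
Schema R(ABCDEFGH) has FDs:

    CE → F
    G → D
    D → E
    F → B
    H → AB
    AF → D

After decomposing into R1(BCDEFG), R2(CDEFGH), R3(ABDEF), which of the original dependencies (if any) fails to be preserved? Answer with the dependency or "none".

H → AB

Check H → AB: no single fragment contains all of {ABH}, and the restricted closure of {H} across the fragments never reaches {AB}.
CE → F is preserved.
G → D is preserved.
D → E is preserved.
F → B is preserved.
AF → D is preserved.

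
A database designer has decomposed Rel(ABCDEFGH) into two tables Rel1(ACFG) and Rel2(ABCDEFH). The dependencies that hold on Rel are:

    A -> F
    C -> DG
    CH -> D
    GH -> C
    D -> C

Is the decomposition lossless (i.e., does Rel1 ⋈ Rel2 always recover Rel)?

Common attributes: Rel1 ∩ Rel2 = {ACF}.
Closure of {ACF}: C → DG applies, adding DG. So (ACF)⁺ = {ACDFG}.
This closure contains every attribute of Rel1, so Rel1 ∩ Rel2 → Rel1. The join is lossless.

Yes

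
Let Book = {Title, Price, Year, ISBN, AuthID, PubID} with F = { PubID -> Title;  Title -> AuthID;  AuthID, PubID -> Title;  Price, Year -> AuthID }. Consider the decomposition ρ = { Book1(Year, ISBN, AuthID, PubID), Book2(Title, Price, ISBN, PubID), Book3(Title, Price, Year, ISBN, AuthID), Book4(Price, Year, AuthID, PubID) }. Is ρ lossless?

No

Chase test. Columns are Title, Price, Year, ISBN, AuthID, PubID; row i has aⱼ where attribute j ∈ Booki, else bᵢⱼ.
Initial tableau (one row per fragment):
  row 1: b11 b12 a3 a4 a5 a6
  row 2: a1 a2 b23 a4 b25 a6
  row 3: a1 a2 a3 a4 a5 b36
  row 4: b41 a2 a3 b44 a5 a6
Rows 1 and 2 agree on PubID; apply PubID→Title and equate their Title entries.
Rows 1 and 4 agree on PubID; apply PubID→Title and equate their Title entries.
Rows 1 and 2 agree on Title; apply Title→AuthID and equate their AuthID entries.
No row becomes fully distinguished — the join is lossy.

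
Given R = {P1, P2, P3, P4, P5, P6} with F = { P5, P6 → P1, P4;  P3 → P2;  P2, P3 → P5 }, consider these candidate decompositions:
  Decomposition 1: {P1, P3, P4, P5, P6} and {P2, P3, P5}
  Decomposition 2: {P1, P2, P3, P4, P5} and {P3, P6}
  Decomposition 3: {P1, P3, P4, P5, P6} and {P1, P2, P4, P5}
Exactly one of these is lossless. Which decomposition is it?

Decomposition 1: common = {P3, P5}, closure = {P2, P3, P5} → lossless.
Decomposition 2: common = {P3}, closure = {P2, P3, P5} → lossy.
Decomposition 3: common = {P1, P4, P5}, closure = {P1, P4, P5} → lossy.

Decomposition 1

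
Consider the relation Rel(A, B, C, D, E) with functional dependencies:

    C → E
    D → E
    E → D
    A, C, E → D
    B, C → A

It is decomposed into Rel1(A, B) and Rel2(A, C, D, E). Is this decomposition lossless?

No

Common attributes: Rel1 ∩ Rel2 = {A}.
No dependency enlarges {A}, so (A)⁺ = {A}.
The closure contains neither all of Rel1 = {A, B} nor all of Rel2 = {A, C, D, E}, so the common attributes are not a superkey of either fragment. The join is lossy.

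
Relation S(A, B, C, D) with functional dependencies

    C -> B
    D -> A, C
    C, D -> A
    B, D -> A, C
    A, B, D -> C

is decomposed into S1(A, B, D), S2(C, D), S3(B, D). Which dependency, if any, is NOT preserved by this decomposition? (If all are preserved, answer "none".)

C -> B

Check C → B: no single fragment contains all of {B, C}, and the restricted closure of {C} across the fragments never reaches {B}.
D → A, C is preserved.
C, D → A is preserved.
B, D → A, C is preserved.
A, B, D → C is preserved.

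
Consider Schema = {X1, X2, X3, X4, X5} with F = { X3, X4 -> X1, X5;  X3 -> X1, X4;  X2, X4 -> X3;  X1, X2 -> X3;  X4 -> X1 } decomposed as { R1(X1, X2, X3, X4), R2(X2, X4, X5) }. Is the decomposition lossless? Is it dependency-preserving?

Lossless test: (X2, X4)⁺ = {X1, X2, X3, X4, X5}, which contains all of one fragment — lossless.
Dependency preservation: the restricted closure of {X3, X4} across the fragments never reaches {X1, X5}, so X3, X4 → X1, X5 cannot be enforced without a join — not preserved.

lossless but not dependency-preserving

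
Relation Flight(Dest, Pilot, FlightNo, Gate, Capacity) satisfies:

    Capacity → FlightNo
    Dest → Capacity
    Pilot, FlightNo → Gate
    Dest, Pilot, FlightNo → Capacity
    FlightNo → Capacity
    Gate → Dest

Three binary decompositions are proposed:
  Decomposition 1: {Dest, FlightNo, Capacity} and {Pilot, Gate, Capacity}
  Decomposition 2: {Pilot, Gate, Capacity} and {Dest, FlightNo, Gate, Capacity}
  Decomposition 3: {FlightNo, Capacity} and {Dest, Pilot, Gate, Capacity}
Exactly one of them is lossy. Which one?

Decomposition 1

Decomposition 1: common = {Capacity}, closure = {FlightNo, Capacity} → lossy.
Decomposition 2: common = {Gate, Capacity}, closure = {Dest, FlightNo, Gate, Capacity} → lossless.
Decomposition 3: common = {Capacity}, closure = {FlightNo, Capacity} → lossless.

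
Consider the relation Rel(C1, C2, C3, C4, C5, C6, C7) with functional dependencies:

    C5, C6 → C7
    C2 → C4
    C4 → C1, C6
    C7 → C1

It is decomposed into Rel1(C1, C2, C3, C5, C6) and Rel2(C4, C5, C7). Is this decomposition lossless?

Common attributes: Rel1 ∩ Rel2 = {C5}.
No dependency enlarges {C5}, so (C5)⁺ = {C5}.
The closure contains neither all of Rel1 = {C1, C2, C3, C5, C6} nor all of Rel2 = {C4, C5, C7}, so the common attributes are not a superkey of either fragment. The join is lossy.

No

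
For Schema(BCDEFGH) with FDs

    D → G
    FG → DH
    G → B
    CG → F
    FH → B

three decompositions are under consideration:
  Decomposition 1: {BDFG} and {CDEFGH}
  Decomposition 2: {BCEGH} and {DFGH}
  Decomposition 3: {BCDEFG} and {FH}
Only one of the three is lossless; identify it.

Decomposition 1: common = {DFG}, closure = {BDFGH} → lossless.
Decomposition 2: common = {GH}, closure = {BGH} → lossy.
Decomposition 3: common = {F}, closure = {F} → lossy.

Decomposition 1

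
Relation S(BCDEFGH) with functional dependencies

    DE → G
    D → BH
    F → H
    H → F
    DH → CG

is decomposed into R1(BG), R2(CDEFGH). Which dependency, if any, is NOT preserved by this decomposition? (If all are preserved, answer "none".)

Check D → BH: no single fragment contains all of {BDH}, and the restricted closure of {D} across the fragments never reaches {BH}.
DE → G is preserved.
F → H is preserved.
H → F is preserved.
DH → CG is preserved.

D → BH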